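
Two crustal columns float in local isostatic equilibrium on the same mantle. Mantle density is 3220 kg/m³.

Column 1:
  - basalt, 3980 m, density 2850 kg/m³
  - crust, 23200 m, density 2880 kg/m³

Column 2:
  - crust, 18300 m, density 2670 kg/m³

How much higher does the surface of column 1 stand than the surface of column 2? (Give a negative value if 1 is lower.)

−219 m

For any compensation level in the mantle, the mantle terms cancel and isostasy reduces to e = (Σt_1 − Σt_2) − (Σ(ρt)_1 − Σ(ρt)_2) / ρ_m.
Σt_1 = 27180 m; Σt_2 = 18300 m; Σ(ρt)_1 = 78159000; Σ(ρt)_2 = 48861000 (in m·kg/m³).
e = (27180 − 18300) − (78159000 − 48861000) / 3220 = −219 m.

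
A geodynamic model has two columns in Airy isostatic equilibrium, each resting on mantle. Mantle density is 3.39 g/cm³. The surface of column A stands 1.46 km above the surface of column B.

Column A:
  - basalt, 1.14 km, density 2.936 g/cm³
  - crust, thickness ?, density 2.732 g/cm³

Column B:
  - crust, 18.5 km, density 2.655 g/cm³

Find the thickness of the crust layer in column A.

Take the compensation level at the base of the deeper column (depth z_c below the surface of column A) and equate Σ ρ_i t_i down to z_c; mantle fills any gap and the z_c terms cancel.
Column A: 1.14×2.936 + x×2.732 + (z_c − 1.14 − x)×3.39
Column B: 1.46×0 + 18.5×2.655 + (z_c − 1.46 − 18.5)×3.39
The z_c×3.39 term appears on both sides and cancels. Collect the known terms of each column as K = Σ(ρt)_known − 3.39 × (depth of known layers): K_A = 3.34704 − 3.39×1.14 = −0.51756; K_B = 49.1175 − 3.39×(1.46 + 18.5) = −18.5469.
Balance: K_A − x×(3.39 − 2.732) = K_B, so x = (K_A − K_B)/(3.39 − 2.732) = 18.0293/0.658 = 27.4 km.

27.4 km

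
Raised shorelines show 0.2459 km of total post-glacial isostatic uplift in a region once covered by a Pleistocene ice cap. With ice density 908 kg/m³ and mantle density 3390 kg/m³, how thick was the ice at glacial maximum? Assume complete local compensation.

0.918 km

u = t ρ_ice/ρ_m → t = u ρ_m/ρ_ice = 0.2459 km × 3390/908 = 0.918 km.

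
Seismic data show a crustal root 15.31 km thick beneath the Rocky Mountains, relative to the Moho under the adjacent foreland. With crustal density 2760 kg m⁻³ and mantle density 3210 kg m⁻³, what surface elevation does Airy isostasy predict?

2.5 km

In Airy isostatic equilibrium: ρ_c h = (ρ_m − ρ_c) r.
h = r (ρ_m − ρ_c) / ρ_c = 15.31 km × (3210 − 2760) / 2760 = 2.5 km.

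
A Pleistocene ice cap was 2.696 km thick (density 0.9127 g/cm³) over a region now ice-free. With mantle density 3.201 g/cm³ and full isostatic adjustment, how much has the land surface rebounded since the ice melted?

0.769 km

Removing the load lets mantle flow back in; uplift u satisfies ρ_ice t = ρ_m u.
u = t ρ_ice/ρ_m = 2.696 km × 0.9127/3.201 = 0.769 km.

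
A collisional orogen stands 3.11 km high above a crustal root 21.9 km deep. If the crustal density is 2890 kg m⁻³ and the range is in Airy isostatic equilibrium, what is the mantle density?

3300 kg m⁻³

Airy balance: ρ_c h = (ρ_m − ρ_c) r → ρ_m = ρ_c (1 + h/r).
ρ_m = 2890 × (1 + 3.11 km/21.9 km) = 3300 kg m⁻³.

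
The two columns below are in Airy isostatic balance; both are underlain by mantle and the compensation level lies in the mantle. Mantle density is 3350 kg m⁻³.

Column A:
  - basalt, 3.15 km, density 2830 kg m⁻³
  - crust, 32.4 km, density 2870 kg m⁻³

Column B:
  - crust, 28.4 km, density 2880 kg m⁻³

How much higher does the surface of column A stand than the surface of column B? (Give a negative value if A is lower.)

For any compensation level in the mantle, the mantle terms cancel and isostasy reduces to e = (Σt_A − Σt_B) − (Σ(ρt)_A − Σ(ρt)_B) / ρ_m.
Σt_A = 35.55 km; Σt_B = 28.4 km; Σ(ρt)_A = 101902.5; Σ(ρt)_B = 81792 (in km·kg m⁻³).
e = (35.55 − 28.4) − (101902.5 − 81792) / 3350 = 1.15 km.

1.15 km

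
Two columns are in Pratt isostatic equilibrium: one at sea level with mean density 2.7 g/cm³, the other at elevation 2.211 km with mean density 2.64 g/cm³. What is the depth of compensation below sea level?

ρ_ref D = ρ (D + h) → D (ρ_ref − ρ) = ρ h.
D = ρ h/(ρ_ref − ρ) = 2.64 × 2.211 km/(2.7 − 2.64) = 97.3 km.

97.3 km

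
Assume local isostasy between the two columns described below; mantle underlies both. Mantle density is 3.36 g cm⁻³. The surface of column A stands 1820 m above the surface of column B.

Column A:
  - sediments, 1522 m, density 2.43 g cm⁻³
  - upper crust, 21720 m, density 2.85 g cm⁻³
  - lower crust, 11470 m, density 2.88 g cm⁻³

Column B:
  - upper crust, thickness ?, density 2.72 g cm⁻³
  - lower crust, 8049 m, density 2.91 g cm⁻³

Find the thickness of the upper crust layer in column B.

12900 m

Take the compensation level at the base of the deeper column (depth z_c below the surface of column A) and equate Σ ρ_i t_i down to z_c; mantle fills any gap and the z_c terms cancel.
Column A: 1522×2.43 + 21720×2.85 + 11470×2.88 + (z_c − 34712)×3.36
Column B: 1820×0 + x×2.72 + 8049×2.91 + (z_c − 1820 − 8049 − x)×3.36
The z_c×3.36 term appears on both sides and cancels. Collect the known terms of each column as K = Σ(ρt)_known − 3.36 × (depth of known layers): K_A = 98634.06 − 3.36×34712 = −17998.26; K_B = 23422.59 − 3.36×(1820 + 8049) = −9737.25.
Balance: K_A = K_B − x×(3.36 − 2.72), so x = (K_B − K_A)/(3.36 − 2.72) = 8261.01/0.64 = 12900 m.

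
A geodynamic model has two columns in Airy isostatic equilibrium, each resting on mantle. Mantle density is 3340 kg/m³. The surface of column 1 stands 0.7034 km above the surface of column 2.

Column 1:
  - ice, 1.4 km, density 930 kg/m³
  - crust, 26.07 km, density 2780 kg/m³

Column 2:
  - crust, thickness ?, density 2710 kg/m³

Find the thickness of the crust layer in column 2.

Take the compensation level at the base of the deeper column (depth z_c below the surface of column 1) and equate Σ ρ_i t_i down to z_c; mantle fills any gap and the z_c terms cancel.
Column 1: 1.4×930 + 26.07×2780 + (z_c − 27.47)×3340
Column 2: 0.7034×0 + x×2710 + (z_c − 0.7034 − 0 − x)×3340
The z_c×3340 term appears on both sides and cancels. Collect the known terms of each column as K = Σ(ρt)_known − 3340 × (depth of known layers): K_1 = 73776.6 − 3340×27.47 = −17973.2; K_2 = 0 − 3340×(0.7034 + 0) = −2349.356.
Balance: K_1 = K_2 − x×(3340 − 2710), so x = (K_2 − K_1)/(3340 − 2710) = 15623.8/630 = 24.8 km.

24.8 km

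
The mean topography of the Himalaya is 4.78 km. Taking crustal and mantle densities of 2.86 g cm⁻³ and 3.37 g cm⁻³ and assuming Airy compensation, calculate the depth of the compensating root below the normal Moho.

26.8 km

Isostatic balance requires: the weight of the topography is balanced by the buoyancy of the root, ρ_c h = (ρ_m − ρ_c) r.
r = h · ρ_c / (ρ_m − ρ_c) = 4.78 km × 2.86 / (3.37 − 2.86) = 26.8 km.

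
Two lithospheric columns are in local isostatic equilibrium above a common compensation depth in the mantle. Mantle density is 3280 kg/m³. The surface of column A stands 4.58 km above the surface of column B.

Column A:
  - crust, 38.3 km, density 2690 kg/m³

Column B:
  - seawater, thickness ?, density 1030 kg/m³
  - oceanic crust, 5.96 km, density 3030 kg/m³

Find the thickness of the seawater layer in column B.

Take the compensation level at the base of the deeper column (depth z_c below the surface of column A) and equate Σ ρ_i t_i down to z_c; mantle fills any gap and the z_c terms cancel.
Column A: 38.3×2690 + (z_c − 38.3)×3280
Column B: 4.58×0 + x×1030 + 5.96×3030 + (z_c − 4.58 − 5.96 − x)×3280
The z_c×3280 term appears on both sides and cancels. Collect the known terms of each column as K = Σ(ρt)_known − 3280 × (depth of known layers): K_A = 103027 − 3280×38.3 = −22597; K_B = 18058.8 − 3280×(4.58 + 5.96) = −16512.4.
Balance: K_A = K_B − x×(3280 − 1030), so x = (K_B − K_A)/(3280 − 1030) = 6084.6/2250 = 2.7 km.

2.7 km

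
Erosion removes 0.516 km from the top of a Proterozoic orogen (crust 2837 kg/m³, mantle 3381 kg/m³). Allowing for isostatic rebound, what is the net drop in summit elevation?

Rebound u = e ρ_c/ρ_m = 0.516 km × 2837/3381 = 0.433 km.
Net surface drop = e − u = 0.516 km − 0.433 km = e (ρ_m − ρ_c)/ρ_m = 0.083 km.

0.083 km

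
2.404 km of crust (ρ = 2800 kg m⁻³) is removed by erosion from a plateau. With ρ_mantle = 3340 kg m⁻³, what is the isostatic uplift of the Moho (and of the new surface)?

2.02 km

Unloading: uplift u = e ρ_c/ρ_m = 2.404 km × 2800/3340 = 2.02 km.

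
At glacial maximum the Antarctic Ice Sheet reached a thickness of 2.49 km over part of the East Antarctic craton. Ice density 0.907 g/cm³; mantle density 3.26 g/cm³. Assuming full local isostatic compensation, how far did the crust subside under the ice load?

0.693 km

By Archimedes' principle applied to the lithosphere: the ice load ρ_ice t is balanced by mantle displaced below, ρ_m s.
s = t ρ_ice / ρ_m = 2.49 km × 0.907/3.26 = 0.693 km.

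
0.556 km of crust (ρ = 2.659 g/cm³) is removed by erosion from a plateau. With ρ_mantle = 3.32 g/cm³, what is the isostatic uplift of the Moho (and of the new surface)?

0.445 km

Unloading: uplift u = e ρ_c/ρ_m = 0.556 km × 2.659/3.32 = 0.445 km.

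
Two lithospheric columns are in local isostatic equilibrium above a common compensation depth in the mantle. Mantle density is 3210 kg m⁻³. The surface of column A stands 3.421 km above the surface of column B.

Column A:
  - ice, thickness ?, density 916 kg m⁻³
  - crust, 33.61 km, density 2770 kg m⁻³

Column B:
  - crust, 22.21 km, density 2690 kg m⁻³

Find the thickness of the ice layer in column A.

3.37 km

Take the compensation level at the base of the deeper column (depth z_c below the surface of column A) and equate Σ ρ_i t_i down to z_c; mantle fills any gap and the z_c terms cancel.
Column A: x×916 + 33.61×2770 + (z_c − 33.61 − x)×3210
Column B: 3.421×0 + 22.21×2690 + (z_c − 3.421 − 22.21)×3210
The z_c×3210 term appears on both sides and cancels. Collect the known terms of each column as K = Σ(ρt)_known − 3210 × (depth of known layers): K_A = 93099.7 − 3210×33.61 = −14788.4; K_B = 59744.9 − 3210×(3.421 + 22.21) = −22530.61.
Balance: K_A − x×(3210 − 916) = K_B, so x = (K_A − K_B)/(3210 − 916) = 7742.21/2294 = 3.37 km.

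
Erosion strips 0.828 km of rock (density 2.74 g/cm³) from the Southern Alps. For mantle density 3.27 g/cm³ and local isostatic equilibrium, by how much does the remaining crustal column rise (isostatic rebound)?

0.694 km

Unloading: uplift u = e ρ_c/ρ_m = 0.828 km × 2.74/3.27 = 0.694 km.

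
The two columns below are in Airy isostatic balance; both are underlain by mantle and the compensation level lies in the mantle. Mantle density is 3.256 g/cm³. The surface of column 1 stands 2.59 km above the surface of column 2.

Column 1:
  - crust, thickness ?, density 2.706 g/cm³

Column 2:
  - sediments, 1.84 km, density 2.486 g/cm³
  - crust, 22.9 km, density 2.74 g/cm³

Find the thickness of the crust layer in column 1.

Take the compensation level at the base of the deeper column (depth z_c below the surface of column 1) and equate Σ ρ_i t_i down to z_c; mantle fills any gap and the z_c terms cancel.
Column 1: x×2.706 + (z_c − 0 − x)×3.256
Column 2: 2.59×0 + 1.84×2.486 + 22.9×2.74 + (z_c − 2.59 − 24.74)×3.256
The z_c×3.256 term appears on both sides and cancels. Collect the known terms of each column as K = Σ(ρt)_known − 3.256 × (depth of known layers): K_1 = 0 − 3.256×0 = 0; K_2 = 67.32024 − 3.256×(2.59 + 24.74) = −21.66624.
Balance: K_1 − x×(3.256 − 2.706) = K_2, so x = (K_1 − K_2)/(3.256 − 2.706) = 21.6662/0.55 = 39.4 km.

39.4 km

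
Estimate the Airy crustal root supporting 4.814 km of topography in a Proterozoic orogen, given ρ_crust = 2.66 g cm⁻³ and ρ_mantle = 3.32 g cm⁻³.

19.4 km

In Airy isostatic equilibrium: the weight of the topography is balanced by the buoyancy of the root, ρ_c h = (ρ_m − ρ_c) r.
r = h · ρ_c / (ρ_m − ρ_c) = 4.814 km × 2.66 / (3.32 − 2.66) = 19.4 km.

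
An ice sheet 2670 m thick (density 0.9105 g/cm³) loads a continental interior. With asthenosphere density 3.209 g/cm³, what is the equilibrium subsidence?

In Airy isostatic equilibrium: the ice load ρ_ice t is balanced by mantle displaced below, ρ_m s.
s = t ρ_ice / ρ_m = 2670 m × 0.9105/3.209 = 758 m.

758 m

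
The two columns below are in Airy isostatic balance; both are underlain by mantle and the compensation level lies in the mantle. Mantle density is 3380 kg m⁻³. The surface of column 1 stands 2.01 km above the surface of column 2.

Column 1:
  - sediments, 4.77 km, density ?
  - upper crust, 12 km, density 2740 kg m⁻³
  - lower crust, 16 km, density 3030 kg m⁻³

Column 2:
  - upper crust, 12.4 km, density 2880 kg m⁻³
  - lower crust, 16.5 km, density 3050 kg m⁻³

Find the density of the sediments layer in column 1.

Take the compensation level at the base of the deeper column (depth z_c below the surface of column 1) and equate Σ ρ_i t_i down to z_c; mantle fills any gap and the z_c terms cancel.
Column 1: 4.77×ρ + 12×2740 + 16×3030 + (z_c − 32.77)×3380
Column 2: 2.01×0 + 12.4×2880 + 16.5×3050 + (z_c − 2.01 − 28.9)×3380
The z_c×3380 term appears on both sides and cancels. Collect the known terms of each column as K = Σ(ρt)_known − 3380 × (depth of known layers): K_1 = 81360 − 3380×32.77 = −29402.6; K_2 = 86037 − 3380×(2.01 + 28.9) = −18438.8.
Balance: K_1 + 4.77×ρ = K_2, so ρ = (K_2 − K_1)/4.77 = 10963.8/4.77 = 2300 kg m⁻³.

2300 kg m⁻³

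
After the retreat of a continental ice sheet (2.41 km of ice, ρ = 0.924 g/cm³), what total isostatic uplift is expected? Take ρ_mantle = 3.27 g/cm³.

0.681 km

Removing the load lets mantle flow back in; uplift u satisfies ρ_ice t = ρ_m u.
u = t ρ_ice/ρ_m = 2.41 km × 0.924/3.27 = 0.681 km.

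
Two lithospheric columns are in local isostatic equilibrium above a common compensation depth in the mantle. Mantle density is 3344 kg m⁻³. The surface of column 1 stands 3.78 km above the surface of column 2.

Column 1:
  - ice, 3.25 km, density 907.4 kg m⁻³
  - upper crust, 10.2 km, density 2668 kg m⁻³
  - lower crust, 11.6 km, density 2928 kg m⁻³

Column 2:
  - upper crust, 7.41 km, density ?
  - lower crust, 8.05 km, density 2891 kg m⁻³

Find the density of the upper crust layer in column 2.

2890 kg m⁻³

Take the compensation level at the base of the deeper column (depth z_c below the surface of column 1) and equate Σ ρ_i t_i down to z_c; mantle fills any gap and the z_c terms cancel.
Column 1: 3.25×907.4 + 10.2×2668 + 11.6×2928 + (z_c − 25.05)×3344
Column 2: 3.78×0 + 7.41×ρ + 8.05×2891 + (z_c − 3.78 − 15.46)×3344
The z_c×3344 term appears on both sides and cancels. Collect the known terms of each column as K = Σ(ρt)_known − 3344 × (depth of known layers): K_1 = 64127.45 − 3344×25.05 = −19639.75; K_2 = 23272.55 − 3344×(3.78 + 15.46) = −41066.01.
Balance: K_1 = K_2 + 7.41×ρ, so ρ = (K_1 − K_2)/7.41 = 21426.3/7.41 = 2890 kg m⁻³.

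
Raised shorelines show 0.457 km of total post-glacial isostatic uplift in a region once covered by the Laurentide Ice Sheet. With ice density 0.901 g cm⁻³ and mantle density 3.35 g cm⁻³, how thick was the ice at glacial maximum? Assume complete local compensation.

u = t ρ_ice/ρ_m → t = u ρ_m/ρ_ice = 0.457 km × 3.35/0.901 = 1.7 km.

1.7 km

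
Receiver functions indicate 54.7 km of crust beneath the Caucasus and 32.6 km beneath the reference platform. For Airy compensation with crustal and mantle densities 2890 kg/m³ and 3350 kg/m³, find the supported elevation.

3.03 km

Excess crust Δ = 54.7 km − 32.6 km = 22.1 km, split between elevation h and root r with h + r = Δ.
Airy balance ρ_c h = (ρ_m − ρ_c) r gives r = h ρ_c/(ρ_m − ρ_c), so h (1 + ρ_c/(ρ_m − ρ_c)) = Δ, i.e. h = Δ (ρ_m − ρ_c)/ρ_m.
h = 22.1 km × 460/3350 = 3.03 km.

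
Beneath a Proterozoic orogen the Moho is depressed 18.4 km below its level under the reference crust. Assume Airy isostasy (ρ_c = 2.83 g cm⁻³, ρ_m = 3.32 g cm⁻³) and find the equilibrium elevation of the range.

3.19 km

Isostatic balance requires: ρ_c h = (ρ_m − ρ_c) r.
h = r (ρ_m − ρ_c) / ρ_c = 18.4 km × (3.32 − 2.83) / 2.83 = 3.19 km.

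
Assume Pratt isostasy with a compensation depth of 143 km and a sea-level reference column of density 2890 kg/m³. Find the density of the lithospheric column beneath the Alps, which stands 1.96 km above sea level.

2850 kg/m³

Pratt balance: ρ_ref D = ρ (D + h).
ρ = ρ_ref D/(D + h) = 2890 × 143 km/(143 km + 1.96 km) = 2850 kg/m³.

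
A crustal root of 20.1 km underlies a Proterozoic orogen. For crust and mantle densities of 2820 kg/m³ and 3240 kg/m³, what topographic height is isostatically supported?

2.99 km

For local isostatic compensation: ρ_c h = (ρ_m − ρ_c) r.
h = r (ρ_m − ρ_c) / ρ_c = 20.1 km × (3240 − 2820) / 2820 = 2.99 km.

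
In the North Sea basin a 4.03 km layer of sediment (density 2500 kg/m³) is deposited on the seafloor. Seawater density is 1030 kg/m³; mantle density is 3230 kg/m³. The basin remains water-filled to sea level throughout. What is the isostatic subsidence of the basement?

2.69 km

Submarine loading: the sediment displaces seawater, and the subsidence is in turn flooded, so s (ρ_m − ρ_w) = t (ρ_sed − ρ_w).
s = 4.03 km × (2500 − 1030) / (3230 − 1030) = 2.69 km.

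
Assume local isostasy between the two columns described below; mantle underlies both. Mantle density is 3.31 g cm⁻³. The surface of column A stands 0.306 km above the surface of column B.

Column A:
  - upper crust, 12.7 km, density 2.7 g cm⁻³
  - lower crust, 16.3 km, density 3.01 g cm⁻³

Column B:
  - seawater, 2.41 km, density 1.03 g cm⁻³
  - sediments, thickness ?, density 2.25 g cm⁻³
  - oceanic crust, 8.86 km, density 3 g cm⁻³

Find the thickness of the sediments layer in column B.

Take the compensation level at the base of the deeper column (depth z_c below the surface of column A) and equate Σ ρ_i t_i down to z_c; mantle fills any gap and the z_c terms cancel.
Column A: 12.7×2.7 + 16.3×3.01 + (z_c − 29)×3.31
Column B: 0.306×0 + 2.41×1.03 + x×2.25 + 8.86×3 + (z_c − 0.306 − 11.27 − x)×3.31
The z_c×3.31 term appears on both sides and cancels. Collect the known terms of each column as K = Σ(ρt)_known − 3.31 × (depth of known layers): K_A = 83.353 − 3.31×29 = −12.637; K_B = 29.0623 − 3.31×(0.306 + 11.27) = −9.25426.
Balance: K_A = K_B − x×(3.31 − 2.25), so x = (K_B − K_A)/(3.31 − 2.25) = 3.38274/1.06 = 3.19 km.

3.19 km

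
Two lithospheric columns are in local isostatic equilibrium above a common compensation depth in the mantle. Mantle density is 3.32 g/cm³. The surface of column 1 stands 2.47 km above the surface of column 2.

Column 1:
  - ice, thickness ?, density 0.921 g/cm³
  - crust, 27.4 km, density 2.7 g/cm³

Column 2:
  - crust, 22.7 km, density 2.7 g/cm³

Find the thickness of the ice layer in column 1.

Take the compensation level at the base of the deeper column (depth z_c below the surface of column 1) and equate Σ ρ_i t_i down to z_c; mantle fills any gap and the z_c terms cancel.
Column 1: x×0.921 + 27.4×2.7 + (z_c − 27.4 − x)×3.32
Column 2: 2.47×0 + 22.7×2.7 + (z_c − 2.47 − 22.7)×3.32
The z_c×3.32 term appears on both sides and cancels. Collect the known terms of each column as K = Σ(ρt)_known − 3.32 × (depth of known layers): K_1 = 73.98 − 3.32×27.4 = −16.988; K_2 = 61.29 − 3.32×(2.47 + 22.7) = −22.2744.
Balance: K_1 − x×(3.32 − 0.921) = K_2, so x = (K_1 − K_2)/(3.32 − 0.921) = 5.2864/2.399 = 2.2 km.

2.2 km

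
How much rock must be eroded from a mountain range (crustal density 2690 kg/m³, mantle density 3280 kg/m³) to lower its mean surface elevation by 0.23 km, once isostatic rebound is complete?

Net drop Δ = e − u = e − e ρ_c/ρ_m = e (ρ_m − ρ_c)/ρ_m.
e = Δ ρ_m/(ρ_m − ρ_c) = 0.23 km × 3280/590 = 1.28 km.

1.28 km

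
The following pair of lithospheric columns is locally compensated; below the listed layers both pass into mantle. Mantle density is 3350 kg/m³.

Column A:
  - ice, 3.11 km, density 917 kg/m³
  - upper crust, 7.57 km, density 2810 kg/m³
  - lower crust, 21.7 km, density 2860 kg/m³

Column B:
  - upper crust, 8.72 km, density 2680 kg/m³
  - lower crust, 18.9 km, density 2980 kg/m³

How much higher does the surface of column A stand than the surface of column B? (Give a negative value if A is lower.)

For any compensation level in the mantle, the mantle terms cancel and isostasy reduces to e = (Σt_A − Σt_B) − (Σ(ρt)_A − Σ(ρt)_B) / ρ_m.
Σt_A = 32.38 km; Σt_B = 27.62 km; Σ(ρt)_A = 86185.57; Σ(ρt)_B = 79691.6 (in km·kg/m³).
e = (32.38 − 27.62) − (86185.57 − 79691.6) / 3350 = 2.82 km.

2.82 km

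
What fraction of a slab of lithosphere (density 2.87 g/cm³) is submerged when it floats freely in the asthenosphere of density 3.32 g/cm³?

86.4%

Submerged fraction = ρ_obj/ρ_fluid = 2.87/3.32 = 86.4%.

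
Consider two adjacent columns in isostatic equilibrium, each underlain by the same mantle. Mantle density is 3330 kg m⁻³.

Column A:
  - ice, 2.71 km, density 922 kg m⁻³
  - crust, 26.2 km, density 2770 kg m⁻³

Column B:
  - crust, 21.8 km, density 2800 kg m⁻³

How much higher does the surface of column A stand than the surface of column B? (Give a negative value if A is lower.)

2.9 km

For any compensation level in the mantle, the mantle terms cancel and isostasy reduces to e = (Σt_A − Σt_B) − (Σ(ρt)_A − Σ(ρt)_B) / ρ_m.
Σt_A = 28.91 km; Σt_B = 21.8 km; Σ(ρt)_A = 75072.62; Σ(ρt)_B = 61040 (in km·kg m⁻³).
e = (28.91 − 21.8) − (75072.62 − 61040) / 3330 = 2.9 km.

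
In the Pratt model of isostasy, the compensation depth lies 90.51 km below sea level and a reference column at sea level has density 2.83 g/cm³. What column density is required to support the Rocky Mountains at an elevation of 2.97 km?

Pratt balance: ρ_ref D = ρ (D + h).
ρ = ρ_ref D/(D + h) = 2.83 × 90.51 km/(90.51 km + 2.97 km) = 2.74 g/cm³.

2.74 g/cm³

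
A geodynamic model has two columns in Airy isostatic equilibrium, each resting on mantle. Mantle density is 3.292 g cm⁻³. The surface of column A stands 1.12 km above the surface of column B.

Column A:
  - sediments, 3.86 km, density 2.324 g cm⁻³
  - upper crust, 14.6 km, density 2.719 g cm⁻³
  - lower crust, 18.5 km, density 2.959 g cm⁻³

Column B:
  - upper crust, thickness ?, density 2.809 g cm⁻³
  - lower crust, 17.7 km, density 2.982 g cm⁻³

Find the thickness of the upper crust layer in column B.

Take the compensation level at the base of the deeper column (depth z_c below the surface of column A) and equate Σ ρ_i t_i down to z_c; mantle fills any gap and the z_c terms cancel.
Column A: 3.86×2.324 + 14.6×2.719 + 18.5×2.959 + (z_c − 36.96)×3.292
Column B: 1.12×0 + x×2.809 + 17.7×2.982 + (z_c − 1.12 − 17.7 − x)×3.292
The z_c×3.292 term appears on both sides and cancels. Collect the known terms of each column as K = Σ(ρt)_known − 3.292 × (depth of known layers): K_A = 103.40954 − 3.292×36.96 = −18.26278; K_B = 52.7814 − 3.292×(1.12 + 17.7) = −9.17404.
Balance: K_A = K_B − x×(3.292 − 2.809), so x = (K_B − K_A)/(3.292 − 2.809) = 9.08874/0.483 = 18.8 km.

18.8 km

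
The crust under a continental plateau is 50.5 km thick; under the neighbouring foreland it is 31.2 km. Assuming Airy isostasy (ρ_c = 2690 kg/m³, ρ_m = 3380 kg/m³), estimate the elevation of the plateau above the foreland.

Excess crust Δ = 50.5 km − 31.2 km = 19.3 km, split between elevation h and root r with h + r = Δ.
Airy balance ρ_c h = (ρ_m − ρ_c) r gives r = h ρ_c/(ρ_m − ρ_c), so h (1 + ρ_c/(ρ_m − ρ_c)) = Δ, i.e. h = Δ (ρ_m − ρ_c)/ρ_m.
h = 19.3 km × 690/3380 = 3.94 km.

3.94 km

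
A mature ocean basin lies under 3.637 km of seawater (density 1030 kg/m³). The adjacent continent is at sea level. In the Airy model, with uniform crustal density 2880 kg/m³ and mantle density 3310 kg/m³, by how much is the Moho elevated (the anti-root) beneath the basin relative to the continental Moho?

15.6 km

For local isostatic compensation: replacing crust with seawater at the top is compensated by replacing crust with mantle at the base: d (ρ_c − ρ_w) = a (ρ_m − ρ_c).
a = d (ρ_c − ρ_w)/(ρ_m − ρ_c) = 3.637 km × 1850/430 = 15.6 km.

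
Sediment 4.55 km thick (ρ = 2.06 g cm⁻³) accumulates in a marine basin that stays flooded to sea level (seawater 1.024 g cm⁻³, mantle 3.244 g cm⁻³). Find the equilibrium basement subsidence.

2.12 km

Submarine loading: the sediment displaces seawater, and the subsidence is in turn flooded, so s (ρ_m − ρ_w) = t (ρ_sed − ρ_w).
s = 4.55 km × (2.06 − 1.024) / (3.244 − 1.024) = 2.12 km.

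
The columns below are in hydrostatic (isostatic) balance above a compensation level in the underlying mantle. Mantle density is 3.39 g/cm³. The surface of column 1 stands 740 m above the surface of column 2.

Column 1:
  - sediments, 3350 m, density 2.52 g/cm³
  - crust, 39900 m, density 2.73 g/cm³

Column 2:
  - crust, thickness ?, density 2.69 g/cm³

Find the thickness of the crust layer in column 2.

Take the compensation level at the base of the deeper column (depth z_c below the surface of column 1) and equate Σ ρ_i t_i down to z_c; mantle fills any gap and the z_c terms cancel.
Column 1: 3350×2.52 + 39900×2.73 + (z_c − 43250)×3.39
Column 2: 740×0 + x×2.69 + (z_c − 740 − 0 − x)×3.39
The z_c×3.39 term appears on both sides and cancels. Collect the known terms of each column as K = Σ(ρt)_known − 3.39 × (depth of known layers): K_1 = 117369 − 3.39×43250 = −29248.5; K_2 = 0 − 3.39×(740 + 0) = −2508.6.
Balance: K_1 = K_2 − x×(3.39 − 2.69), so x = (K_2 − K_1)/(3.39 − 2.69) = 26739.9/0.7 = 38200 m.

38200 m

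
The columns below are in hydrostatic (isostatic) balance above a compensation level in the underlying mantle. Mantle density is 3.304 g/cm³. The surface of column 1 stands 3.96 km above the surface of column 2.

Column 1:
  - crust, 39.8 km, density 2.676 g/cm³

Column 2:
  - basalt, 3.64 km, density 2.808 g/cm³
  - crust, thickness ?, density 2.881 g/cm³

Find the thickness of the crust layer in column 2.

Take the compensation level at the base of the deeper column (depth z_c below the surface of column 1) and equate Σ ρ_i t_i down to z_c; mantle fills any gap and the z_c terms cancel.
Column 1: 39.8×2.676 + (z_c − 39.8)×3.304
Column 2: 3.96×0 + 3.64×2.808 + x×2.881 + (z_c − 3.96 − 3.64 − x)×3.304
The z_c×3.304 term appears on both sides and cancels. Collect the known terms of each column as K = Σ(ρt)_known − 3.304 × (depth of known layers): K_1 = 106.5048 − 3.304×39.8 = −24.9944; K_2 = 10.22112 − 3.304×(3.96 + 3.64) = −14.88928.
Balance: K_1 = K_2 − x×(3.304 − 2.881), so x = (K_2 − K_1)/(3.304 − 2.881) = 10.1051/0.423 = 23.9 km.

23.9 km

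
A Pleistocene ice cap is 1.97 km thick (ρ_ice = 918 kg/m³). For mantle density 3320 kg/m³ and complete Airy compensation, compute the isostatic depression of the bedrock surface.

0.545 km

For local isostatic compensation: the ice load ρ_ice t is balanced by mantle displaced below, ρ_m s.
s = t ρ_ice / ρ_m = 1.97 km × 918/3320 = 0.545 km.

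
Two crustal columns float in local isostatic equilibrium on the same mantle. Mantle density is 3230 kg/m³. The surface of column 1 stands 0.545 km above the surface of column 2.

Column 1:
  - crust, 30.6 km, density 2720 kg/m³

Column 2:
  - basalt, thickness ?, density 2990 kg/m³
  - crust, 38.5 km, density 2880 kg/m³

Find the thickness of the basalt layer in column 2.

1.54 km

Take the compensation level at the base of the deeper column (depth z_c below the surface of column 1) and equate Σ ρ_i t_i down to z_c; mantle fills any gap and the z_c terms cancel.
Column 1: 30.6×2720 + (z_c − 30.6)×3230
Column 2: 0.545×0 + x×2990 + 38.5×2880 + (z_c − 0.545 − 38.5 − x)×3230
The z_c×3230 term appears on both sides and cancels. Collect the known terms of each column as K = Σ(ρt)_known − 3230 × (depth of known layers): K_1 = 83232 − 3230×30.6 = −15606; K_2 = 110880 − 3230×(0.545 + 38.5) = −15235.35.
Balance: K_1 = K_2 − x×(3230 − 2990), so x = (K_2 − K_1)/(3230 − 2990) = 370.65/240 = 1.54 km.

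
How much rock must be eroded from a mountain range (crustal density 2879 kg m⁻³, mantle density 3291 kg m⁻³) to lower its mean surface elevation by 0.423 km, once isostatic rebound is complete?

3.38 km

Net drop Δ = e − u = e − e ρ_c/ρ_m = e (ρ_m − ρ_c)/ρ_m.
e = Δ ρ_m/(ρ_m − ρ_c) = 0.423 km × 3291/412 = 3.38 km.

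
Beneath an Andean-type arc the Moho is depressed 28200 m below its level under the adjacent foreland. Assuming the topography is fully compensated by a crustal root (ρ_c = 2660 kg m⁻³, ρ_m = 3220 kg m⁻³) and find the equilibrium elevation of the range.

Balancing pressure at the compensation depth: ρ_c h = (ρ_m − ρ_c) r.
h = r (ρ_m − ρ_c) / ρ_c = 28200 m × (3220 − 2660) / 2660 = 5940 m.

5940 m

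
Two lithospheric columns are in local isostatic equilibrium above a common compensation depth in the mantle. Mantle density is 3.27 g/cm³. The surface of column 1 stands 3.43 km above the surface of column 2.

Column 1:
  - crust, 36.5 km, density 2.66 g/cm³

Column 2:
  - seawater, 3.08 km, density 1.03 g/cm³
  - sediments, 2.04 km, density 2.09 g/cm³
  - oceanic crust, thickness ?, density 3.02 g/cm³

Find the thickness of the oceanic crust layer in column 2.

6.97 km

Take the compensation level at the base of the deeper column (depth z_c below the surface of column 1) and equate Σ ρ_i t_i down to z_c; mantle fills any gap and the z_c terms cancel.
Column 1: 36.5×2.66 + (z_c − 36.5)×3.27
Column 2: 3.43×0 + 3.08×1.03 + 2.04×2.09 + x×3.02 + (z_c − 3.43 − 5.12 − x)×3.27
The z_c×3.27 term appears on both sides and cancels. Collect the known terms of each column as K = Σ(ρt)_known − 3.27 × (depth of known layers): K_1 = 97.09 − 3.27×36.5 = −22.265; K_2 = 7.436 − 3.27×(3.43 + 5.12) = −20.5225.
Balance: K_1 = K_2 − x×(3.27 − 3.02), so x = (K_2 − K_1)/(3.27 − 3.02) = 1.7425/0.25 = 6.97 km.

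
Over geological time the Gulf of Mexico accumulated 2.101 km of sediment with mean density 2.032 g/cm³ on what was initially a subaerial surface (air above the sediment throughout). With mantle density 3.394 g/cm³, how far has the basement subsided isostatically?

Subaerial load: s = t ρ_sed / ρ_m = 2.101 km × 2.032/3.394 = 1.26 km.

1.26 km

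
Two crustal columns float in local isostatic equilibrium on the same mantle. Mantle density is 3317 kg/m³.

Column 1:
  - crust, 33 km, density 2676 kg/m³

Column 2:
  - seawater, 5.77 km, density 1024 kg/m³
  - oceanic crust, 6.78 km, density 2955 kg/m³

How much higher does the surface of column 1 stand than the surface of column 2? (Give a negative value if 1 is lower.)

1.65 km

For any compensation level in the mantle, the mantle terms cancel and isostasy reduces to e = (Σt_1 − Σt_2) − (Σ(ρt)_1 − Σ(ρt)_2) / ρ_m.
Σt_1 = 33 km; Σt_2 = 12.55 km; Σ(ρt)_1 = 88308; Σ(ρt)_2 = 25943.38 (in km·kg/m³).
e = (33 − 12.55) − (88308 − 25943.38) / 3317 = 1.65 km.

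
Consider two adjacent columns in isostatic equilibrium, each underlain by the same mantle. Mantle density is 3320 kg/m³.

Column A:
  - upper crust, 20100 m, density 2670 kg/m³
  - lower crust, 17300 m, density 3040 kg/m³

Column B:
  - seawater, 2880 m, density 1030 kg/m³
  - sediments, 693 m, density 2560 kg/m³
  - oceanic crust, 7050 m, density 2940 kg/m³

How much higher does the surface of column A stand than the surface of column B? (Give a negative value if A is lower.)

For any compensation level in the mantle, the mantle terms cancel and isostasy reduces to e = (Σt_A − Σt_B) − (Σ(ρt)_A − Σ(ρt)_B) / ρ_m.
Σt_A = 37400 m; Σt_B = 10623 m; Σ(ρt)_A = 106259000; Σ(ρt)_B = 25467480 (in m·kg/m³).
e = (37400 − 10623) − (106259000 − 25467480) / 3320 = 2440 m.

2440 m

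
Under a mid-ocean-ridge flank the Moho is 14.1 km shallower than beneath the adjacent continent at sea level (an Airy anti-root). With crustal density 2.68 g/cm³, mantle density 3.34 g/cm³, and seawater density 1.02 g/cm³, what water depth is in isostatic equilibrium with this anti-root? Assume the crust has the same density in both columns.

Replacing a thickness d of crust by seawater at the top must be balanced by replacing crust with mantle at the base: d (ρ_c − ρ_w) = a (ρ_m − ρ_c).
d = a (ρ_m − ρ_c)/(ρ_c − ρ_w) = 14.1 km × 0.66/1.66 = 5.61 km.

5.61 km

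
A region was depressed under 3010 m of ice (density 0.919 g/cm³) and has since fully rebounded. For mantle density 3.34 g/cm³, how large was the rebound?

828 m

Removing the load lets mantle flow back in; uplift u satisfies ρ_ice t = ρ_m u.
u = t ρ_ice/ρ_m = 3010 m × 0.919/3.34 = 828 m.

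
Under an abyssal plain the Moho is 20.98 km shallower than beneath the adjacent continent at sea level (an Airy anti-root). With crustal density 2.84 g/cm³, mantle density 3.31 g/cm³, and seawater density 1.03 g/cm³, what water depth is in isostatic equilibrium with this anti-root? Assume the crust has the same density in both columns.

5.45 km

Replacing a thickness d of crust by seawater at the top must be balanced by replacing crust with mantle at the base: d (ρ_c − ρ_w) = a (ρ_m − ρ_c).
d = a (ρ_m − ρ_c)/(ρ_c − ρ_w) = 20.98 km × 0.47/1.81 = 5.45 km.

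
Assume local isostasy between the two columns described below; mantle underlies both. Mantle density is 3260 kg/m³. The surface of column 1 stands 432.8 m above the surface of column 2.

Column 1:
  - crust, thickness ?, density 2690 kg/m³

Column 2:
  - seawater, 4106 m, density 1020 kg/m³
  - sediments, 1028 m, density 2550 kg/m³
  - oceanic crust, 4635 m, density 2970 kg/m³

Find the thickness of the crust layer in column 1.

Take the compensation level at the base of the deeper column (depth z_c below the surface of column 1) and equate Σ ρ_i t_i down to z_c; mantle fills any gap and the z_c terms cancel.
Column 1: x×2690 + (z_c − 0 − x)×3260
Column 2: 432.8×0 + 4106×1020 + 1028×2550 + 4635×2970 + (z_c − 432.8 − 9769)×3260
The z_c×3260 term appears on both sides and cancels. Collect the known terms of each column as K = Σ(ρt)_known − 3260 × (depth of known layers): K_1 = 0 − 3260×0 = 0; K_2 = 20575470 − 3260×(432.8 + 9769) = −12682398.
Balance: K_1 − x×(3260 − 2690) = K_2, so x = (K_1 − K_2)/(3260 − 2690) = 12682400/570 = 22200 m.

22200 m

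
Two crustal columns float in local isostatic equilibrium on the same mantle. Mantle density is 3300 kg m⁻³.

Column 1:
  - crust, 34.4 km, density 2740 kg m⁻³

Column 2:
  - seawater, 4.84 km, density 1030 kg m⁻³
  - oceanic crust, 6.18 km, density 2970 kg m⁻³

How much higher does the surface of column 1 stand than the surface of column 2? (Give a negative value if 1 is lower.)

For any compensation level in the mantle, the mantle terms cancel and isostasy reduces to e = (Σt_1 − Σt_2) − (Σ(ρt)_1 − Σ(ρt)_2) / ρ_m.
Σt_1 = 34.4 km; Σt_2 = 11.02 km; Σ(ρt)_1 = 94256; Σ(ρt)_2 = 23339.8 (in km·kg m⁻³).
e = (34.4 − 11.02) − (94256 − 23339.8) / 3300 = 1.89 km.

1.89 km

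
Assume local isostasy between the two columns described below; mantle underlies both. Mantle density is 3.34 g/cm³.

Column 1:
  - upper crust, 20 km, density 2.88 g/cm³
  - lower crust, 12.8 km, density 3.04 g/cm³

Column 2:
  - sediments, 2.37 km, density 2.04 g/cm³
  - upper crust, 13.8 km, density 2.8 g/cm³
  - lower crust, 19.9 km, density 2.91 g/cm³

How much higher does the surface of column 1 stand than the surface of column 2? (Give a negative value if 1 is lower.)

−1.81 km

For any compensation level in the mantle, the mantle terms cancel and isostasy reduces to e = (Σt_1 − Σt_2) − (Σ(ρt)_1 − Σ(ρt)_2) / ρ_m.
Σt_1 = 32.8 km; Σt_2 = 36.07 km; Σ(ρt)_1 = 96.512; Σ(ρt)_2 = 101.3838 (in km·g/cm³).
e = (32.8 − 36.07) − (96.512 − 101.3838) / 3.34 = −1.81 km.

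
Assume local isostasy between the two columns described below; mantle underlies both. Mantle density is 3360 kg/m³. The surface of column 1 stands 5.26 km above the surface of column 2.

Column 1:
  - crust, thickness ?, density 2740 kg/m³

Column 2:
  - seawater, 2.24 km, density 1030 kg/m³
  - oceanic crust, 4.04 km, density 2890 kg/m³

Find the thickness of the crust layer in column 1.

40 km

Take the compensation level at the base of the deeper column (depth z_c below the surface of column 1) and equate Σ ρ_i t_i down to z_c; mantle fills any gap and the z_c terms cancel.
Column 1: x×2740 + (z_c − 0 − x)×3360
Column 2: 5.26×0 + 2.24×1030 + 4.04×2890 + (z_c − 5.26 − 6.28)×3360
The z_c×3360 term appears on both sides and cancels. Collect the known terms of each column as K = Σ(ρt)_known − 3360 × (depth of known layers): K_1 = 0 − 3360×0 = 0; K_2 = 13982.8 − 3360×(5.26 + 6.28) = −24791.6.
Balance: K_1 − x×(3360 − 2740) = K_2, so x = (K_1 − K_2)/(3360 − 2740) = 24791.6/620 = 40 km.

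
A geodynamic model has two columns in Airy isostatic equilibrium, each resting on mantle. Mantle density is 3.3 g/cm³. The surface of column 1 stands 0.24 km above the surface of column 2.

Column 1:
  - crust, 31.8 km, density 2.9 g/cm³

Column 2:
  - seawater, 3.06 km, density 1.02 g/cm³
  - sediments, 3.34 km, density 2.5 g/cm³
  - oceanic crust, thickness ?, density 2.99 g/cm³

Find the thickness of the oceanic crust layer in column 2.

7.35 km

Take the compensation level at the base of the deeper column (depth z_c below the surface of column 1) and equate Σ ρ_i t_i down to z_c; mantle fills any gap and the z_c terms cancel.
Column 1: 31.8×2.9 + (z_c − 31.8)×3.3
Column 2: 0.24×0 + 3.06×1.02 + 3.34×2.5 + x×2.99 + (z_c − 0.24 − 6.4 − x)×3.3
The z_c×3.3 term appears on both sides and cancels. Collect the known terms of each column as K = Σ(ρt)_known − 3.3 × (depth of known layers): K_1 = 92.22 − 3.3×31.8 = −12.72; K_2 = 11.4712 − 3.3×(0.24 + 6.4) = −10.4408.
Balance: K_1 = K_2 − x×(3.3 − 2.99), so x = (K_2 − K_1)/(3.3 − 2.99) = 2.2792/0.31 = 7.35 km.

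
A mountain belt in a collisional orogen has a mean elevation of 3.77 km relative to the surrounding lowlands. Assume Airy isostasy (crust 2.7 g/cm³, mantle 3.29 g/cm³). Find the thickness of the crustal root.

For local isostatic compensation: the weight of the topography is balanced by the buoyancy of the root, ρ_c h = (ρ_m − ρ_c) r.
r = h · ρ_c / (ρ_m − ρ_c) = 3.77 km × 2.7 / (3.29 − 2.7) = 17.3 km.

17.3 km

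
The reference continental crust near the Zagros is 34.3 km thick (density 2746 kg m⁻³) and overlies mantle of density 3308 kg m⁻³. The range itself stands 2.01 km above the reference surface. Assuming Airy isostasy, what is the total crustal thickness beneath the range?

46.1 km

Root depth r = h ρ_c / (ρ_m − ρ_c) = 2.01 km × 2746 / 562 = 9.821 km.
Total thickness = T + h + r = 34.3 km + 2.01 km + 9.821 km = 46.1 km.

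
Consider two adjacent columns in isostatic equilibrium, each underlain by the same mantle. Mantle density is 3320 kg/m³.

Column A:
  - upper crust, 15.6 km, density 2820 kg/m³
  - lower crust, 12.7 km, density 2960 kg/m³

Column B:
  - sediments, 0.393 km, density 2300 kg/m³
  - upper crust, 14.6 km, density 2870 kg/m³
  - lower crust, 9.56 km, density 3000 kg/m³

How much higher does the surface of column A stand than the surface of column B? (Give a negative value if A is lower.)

For any compensation level in the mantle, the mantle terms cancel and isostasy reduces to e = (Σt_A − Σt_B) − (Σ(ρt)_A − Σ(ρt)_B) / ρ_m.
Σt_A = 28.3 km; Σt_B = 24.553 km; Σ(ρt)_A = 81584; Σ(ρt)_B = 71485.9 (in km·kg/m³).
e = (28.3 − 24.553) − (81584 − 71485.9) / 3320 = 0.705 km.

0.705 km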